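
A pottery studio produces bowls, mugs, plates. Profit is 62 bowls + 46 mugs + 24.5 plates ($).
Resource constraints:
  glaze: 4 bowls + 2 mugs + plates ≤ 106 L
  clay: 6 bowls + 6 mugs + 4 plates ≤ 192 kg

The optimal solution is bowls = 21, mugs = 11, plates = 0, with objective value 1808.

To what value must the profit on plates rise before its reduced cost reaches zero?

28

Both glaze and clay are binding at x*.
From A_Bᵀ y = c: 4·y_glaze + 6·y_clay = 62; 2·y_glaze + 6·y_clay = 46.
→ y_glaze = 8 and y_clay = 5.
plates enters the basis when its profit ≥ yᵀa₃ = 8·1 + 5·4 = 28.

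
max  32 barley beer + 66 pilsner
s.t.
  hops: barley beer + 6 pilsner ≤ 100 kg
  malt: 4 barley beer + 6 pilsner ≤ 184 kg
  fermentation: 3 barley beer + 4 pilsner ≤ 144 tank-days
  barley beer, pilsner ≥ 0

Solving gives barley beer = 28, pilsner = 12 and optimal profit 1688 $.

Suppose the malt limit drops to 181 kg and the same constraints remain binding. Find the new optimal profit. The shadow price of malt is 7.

Δb = -3, so new z* = 1688 + (7)·(-3) = 1688 − 21 = 1667.

1667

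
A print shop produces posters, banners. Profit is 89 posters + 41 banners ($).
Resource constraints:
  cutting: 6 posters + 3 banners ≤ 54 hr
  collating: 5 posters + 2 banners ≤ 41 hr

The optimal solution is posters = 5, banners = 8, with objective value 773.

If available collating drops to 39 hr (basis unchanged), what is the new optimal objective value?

759

Both cutting and collating are binding at x*.
Dual feasibility on the basic columns requires 6·y_cutting + 5·y_collating = 89, 3·y_cutting + 2·y_collating = 41.
Solving: y_cutting = 9, y_collating = 7.
Δz = y_collating·Δb = 7 × (-2) = -14, so new z* = 773 − 14 = 759.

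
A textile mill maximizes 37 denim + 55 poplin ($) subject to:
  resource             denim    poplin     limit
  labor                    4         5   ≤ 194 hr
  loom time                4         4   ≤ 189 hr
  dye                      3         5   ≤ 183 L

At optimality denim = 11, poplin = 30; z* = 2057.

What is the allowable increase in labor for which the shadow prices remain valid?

Binding constraints: labor, dye. The basis is B = [[4,5],[3,5]] with det 5.
Per unit increase in labor, x* moves by d = (1, -0.6).
The basis stays optimal until loom time becomes binding; allowable increase = 15.625 hr.

15.625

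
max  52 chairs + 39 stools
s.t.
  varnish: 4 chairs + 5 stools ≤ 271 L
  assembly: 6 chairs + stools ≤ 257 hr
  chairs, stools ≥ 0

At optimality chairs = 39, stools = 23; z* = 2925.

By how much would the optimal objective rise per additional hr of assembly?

Check each constraint at x*: varnish 271/271 (tight); assembly 257/257 (tight).
The binding rows give the dual system: 4·y_varnish + 6·y_assembly = 52 and 5·y_varnish + 1·y_assembly = 39.
Solving: y_varnish = 7, y_assembly = 4.
Shadow price of assembly = 4.

4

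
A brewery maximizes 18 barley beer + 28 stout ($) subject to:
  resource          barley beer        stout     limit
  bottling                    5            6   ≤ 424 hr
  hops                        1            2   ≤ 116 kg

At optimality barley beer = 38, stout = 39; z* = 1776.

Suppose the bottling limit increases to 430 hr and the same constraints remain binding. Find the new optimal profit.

1788

At the optimum: bottling uses 424 of 424 (binding); hops uses 116 of 116 (binding).
From A_Bᵀ y = c: 5·y_bottling + 1·y_hops = 18; 6·y_bottling + 2·y_hops = 28.
→ y_bottling = 2 and y_hops = 8.
Δz = y_bottling·Δb = 2 × (6) = 12, so new z* = 1776 + 12 = 1788.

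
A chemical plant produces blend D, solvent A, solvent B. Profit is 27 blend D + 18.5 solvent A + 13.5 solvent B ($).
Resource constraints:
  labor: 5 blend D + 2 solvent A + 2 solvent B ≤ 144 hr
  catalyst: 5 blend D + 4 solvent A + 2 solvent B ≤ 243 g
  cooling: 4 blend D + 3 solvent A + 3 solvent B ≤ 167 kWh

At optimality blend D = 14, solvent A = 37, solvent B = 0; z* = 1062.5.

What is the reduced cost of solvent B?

Check each constraint at x*: labor 144/144 (tight); catalyst 218/243 (slack 25); cooling 167/167 (tight).
Slack constraints have shadow price 0 (complementary slackness).
The binding rows give the dual system: 5·y_labor + 4·y_cooling = 27 and 2·y_labor + 3·y_cooling = 18.5.
This yields shadow prices y_labor = 1, y_cooling = 5.5.
Reduced cost of solvent B: c₃ − yᵀa₃ = 13.5 − (1·2 + 5.5·3) = 13.5 − 18.5 = -5.

-5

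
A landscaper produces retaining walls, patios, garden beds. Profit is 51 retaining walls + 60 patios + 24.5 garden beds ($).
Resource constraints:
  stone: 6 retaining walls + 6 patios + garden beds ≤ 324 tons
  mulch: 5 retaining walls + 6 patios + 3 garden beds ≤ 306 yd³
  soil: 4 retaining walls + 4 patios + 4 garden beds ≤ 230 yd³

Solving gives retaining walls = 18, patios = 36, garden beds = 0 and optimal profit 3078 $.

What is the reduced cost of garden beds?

-3.5

Check each constraint at x*: stone 324/324 (tight); mulch 306/306 (tight); soil 216/230 (slack 14).
By complementary slackness, y = 0 for the non-binding constraint.
From A_Bᵀ y = c: 6·y_stone + 5·y_mulch = 51; 6·y_stone + 6·y_mulch = 60.
→ y_stone = 1 and y_mulch = 9.
Reduced cost of garden beds: c₃ − yᵀa₃ = 24.5 − (1·1 + 9·3) = 24.5 − 28 = -3.5.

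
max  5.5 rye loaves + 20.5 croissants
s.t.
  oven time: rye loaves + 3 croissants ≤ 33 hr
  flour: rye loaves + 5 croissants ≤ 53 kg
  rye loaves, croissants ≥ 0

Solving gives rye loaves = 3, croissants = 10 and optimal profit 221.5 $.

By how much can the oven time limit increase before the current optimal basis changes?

20

Binding constraints: oven time, flour. The basis is B = [[1,3],[1,5]] with det 2.
Per unit increase in oven time, x* moves by d = (2.5, -0.5).
The basis stays optimal until croissants reaches 0; allowable increase = 20 hr.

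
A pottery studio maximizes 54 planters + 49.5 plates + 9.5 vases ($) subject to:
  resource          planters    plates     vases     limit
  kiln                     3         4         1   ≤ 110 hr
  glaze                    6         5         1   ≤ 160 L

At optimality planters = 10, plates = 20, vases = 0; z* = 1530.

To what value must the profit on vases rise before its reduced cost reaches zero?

10.5

Check each constraint at x*: kiln 110/110 (tight); glaze 160/160 (tight).
Dual feasibility on the basic columns requires 3·y_kiln + 6·y_glaze = 54, 4·y_kiln + 5·y_glaze = 49.5.
Solving: y_kiln = 3, y_glaze = 7.5.
vases enters the basis when its profit ≥ yᵀa₃ = 3·1 + 7.5·1 = 10.5.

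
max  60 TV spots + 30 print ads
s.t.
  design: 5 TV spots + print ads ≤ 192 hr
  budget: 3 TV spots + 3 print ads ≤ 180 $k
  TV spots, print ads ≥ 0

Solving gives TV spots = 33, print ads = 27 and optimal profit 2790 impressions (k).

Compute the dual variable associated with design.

Check each constraint at x*: design 192/192 (tight); budget 180/180 (tight).
The binding rows give the dual system: 5·y_design + 3·y_budget = 60 and 1·y_design + 3·y_budget = 30.
Solving: y_design = 7.5, y_budget = 7.5.
Shadow price of design = 7.5.

7.5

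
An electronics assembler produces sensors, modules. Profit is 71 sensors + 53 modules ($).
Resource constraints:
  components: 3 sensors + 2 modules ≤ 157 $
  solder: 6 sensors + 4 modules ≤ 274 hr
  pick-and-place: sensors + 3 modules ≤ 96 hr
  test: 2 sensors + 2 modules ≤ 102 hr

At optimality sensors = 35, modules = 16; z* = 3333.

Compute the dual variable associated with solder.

Check each constraint at x*: components 137/157 (slack 20); solder 274/274 (tight); pick-and-place 83/96 (slack 13); test 102/102 (tight).
Since components, pick-and-place are not tight, their duals are 0.
The binding rows give the dual system: 6·y_solder + 2·y_test = 71 and 4·y_solder + 2·y_test = 53.
→ y_solder = 9 and y_test = 8.5.
Shadow price of solder = 9.

9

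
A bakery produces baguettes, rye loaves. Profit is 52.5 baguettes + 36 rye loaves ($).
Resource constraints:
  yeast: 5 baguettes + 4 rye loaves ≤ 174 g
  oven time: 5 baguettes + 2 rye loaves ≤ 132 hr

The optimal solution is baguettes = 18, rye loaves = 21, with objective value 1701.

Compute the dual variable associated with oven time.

Both yeast and oven time are binding at x*.
From A_Bᵀ y = c: 5·y_yeast + 5·y_oven time = 52.5; 4·y_yeast + 2·y_oven time = 36.
Solving: y_yeast = 7.5, y_oven time = 3.
Shadow price of oven time = 3.

3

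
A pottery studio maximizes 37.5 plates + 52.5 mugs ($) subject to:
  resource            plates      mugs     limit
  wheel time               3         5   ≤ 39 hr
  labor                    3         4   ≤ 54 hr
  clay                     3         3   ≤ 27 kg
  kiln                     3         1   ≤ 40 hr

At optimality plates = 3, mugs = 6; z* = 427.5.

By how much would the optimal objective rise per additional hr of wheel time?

7.5

Check each constraint at x*: wheel time 39/39 (tight); labor 33/54 (slack 21); clay 27/27 (tight); kiln 15/40 (slack 25).
By complementary slackness, y = 0 for the non-binding constraints.
From A_Bᵀ y = c: 3·y_wheel time + 3·y_clay = 37.5; 5·y_wheel time + 3·y_clay = 52.5.
This yields shadow prices y_wheel time = 7.5, y_clay = 5.
Shadow price of wheel time = 7.5.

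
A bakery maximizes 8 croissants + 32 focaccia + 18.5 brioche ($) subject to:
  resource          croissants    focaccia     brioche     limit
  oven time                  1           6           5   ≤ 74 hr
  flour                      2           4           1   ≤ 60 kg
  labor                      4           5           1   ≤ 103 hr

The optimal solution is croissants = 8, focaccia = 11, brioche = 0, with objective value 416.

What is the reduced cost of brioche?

-3.5

At the optimum: oven time uses 74 of 74 (binding); flour uses 60 of 60 (binding); labor uses 87 of 103 (slack = 16).
Slack constraints have shadow price 0 (complementary slackness).
The binding rows give the dual system: 1·y_oven time + 2·y_flour = 8 and 6·y_oven time + 4·y_flour = 32.
Solving: y_oven time = 4, y_flour = 2.
Reduced cost of brioche: c₃ − yᵀa₃ = 18.5 − (4·5 + 2·1) = 18.5 − 22 = -3.5.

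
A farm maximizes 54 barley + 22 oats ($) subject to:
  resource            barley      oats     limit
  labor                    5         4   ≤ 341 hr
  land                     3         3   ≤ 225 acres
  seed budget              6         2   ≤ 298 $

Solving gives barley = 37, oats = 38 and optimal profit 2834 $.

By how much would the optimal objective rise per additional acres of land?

2

At the optimum: labor uses 337 of 341 (slack = 4); land uses 225 of 225 (binding); seed budget uses 298 of 298 (binding).
Slack constraints have shadow price 0 (complementary slackness).
Dual feasibility on the basic columns requires 3·y_land + 6·y_seed budget = 54, 3·y_land + 2·y_seed budget = 22.
Solving: y_land = 2, y_seed budget = 8.
Shadow price of land = 2.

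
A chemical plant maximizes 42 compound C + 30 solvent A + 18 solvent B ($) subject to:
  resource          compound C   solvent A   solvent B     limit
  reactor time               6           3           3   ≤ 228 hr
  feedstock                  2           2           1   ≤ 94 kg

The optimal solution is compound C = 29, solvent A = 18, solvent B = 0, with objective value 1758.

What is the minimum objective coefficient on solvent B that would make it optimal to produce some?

21

Both reactor time and feedstock are binding at x*.
The binding rows give the dual system: 6·y_reactor time + 2·y_feedstock = 42 and 3·y_reactor time + 2·y_feedstock = 30.
Solving: y_reactor time = 4, y_feedstock = 9.
solvent B enters the basis when its profit ≥ yᵀa₃ = 4·3 + 9·1 = 21.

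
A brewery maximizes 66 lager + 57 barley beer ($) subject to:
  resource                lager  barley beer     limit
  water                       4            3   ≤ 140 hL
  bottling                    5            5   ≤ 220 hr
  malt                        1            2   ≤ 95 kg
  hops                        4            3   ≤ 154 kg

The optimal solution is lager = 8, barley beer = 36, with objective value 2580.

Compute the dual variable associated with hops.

Check each constraint at x*: water 140/140 (tight); bottling 220/220 (tight); malt 80/95 (slack 15); hops 140/154 (slack 14).
By complementary slackness, y = 0 for the non-binding constraints.
Dual feasibility on the basic columns requires 4·y_water + 5·y_bottling = 66, 3·y_water + 5·y_bottling = 57.
→ y_water = 9 and y_bottling = 6.
Shadow price of hops = 0.

0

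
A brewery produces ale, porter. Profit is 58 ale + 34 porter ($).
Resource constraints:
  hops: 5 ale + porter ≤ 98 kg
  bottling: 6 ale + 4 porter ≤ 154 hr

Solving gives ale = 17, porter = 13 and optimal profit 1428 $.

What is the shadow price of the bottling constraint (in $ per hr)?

8

At the optimum: hops uses 98 of 98 (binding); bottling uses 154 of 154 (binding).
From A_Bᵀ y = c: 5·y_hops + 6·y_bottling = 58; 1·y_hops + 4·y_bottling = 34.
This yields shadow prices y_hops = 2, y_bottling = 8.
Shadow price of bottling = 8.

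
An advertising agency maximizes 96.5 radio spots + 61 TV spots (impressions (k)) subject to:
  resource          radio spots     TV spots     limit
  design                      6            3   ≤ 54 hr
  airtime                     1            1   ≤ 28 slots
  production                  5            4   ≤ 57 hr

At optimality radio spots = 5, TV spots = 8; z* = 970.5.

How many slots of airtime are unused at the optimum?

airtime used = 1·5 + 1·8 = 13; slack = 28 − 13 = 15.

15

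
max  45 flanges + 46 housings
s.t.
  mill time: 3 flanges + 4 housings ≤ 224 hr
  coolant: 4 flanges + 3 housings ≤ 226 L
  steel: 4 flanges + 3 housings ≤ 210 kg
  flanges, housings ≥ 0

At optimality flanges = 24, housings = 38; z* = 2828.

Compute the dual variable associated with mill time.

7

Check each constraint at x*: mill time 224/224 (tight); coolant 210/226 (slack 16); steel 210/210 (tight).
Since coolant is not tight, its dual is 0.
From A_Bᵀ y = c: 3·y_mill time + 4·y_steel = 45; 4·y_mill time + 3·y_steel = 46.
→ y_mill time = 7 and y_steel = 6.
Shadow price of mill time = 7.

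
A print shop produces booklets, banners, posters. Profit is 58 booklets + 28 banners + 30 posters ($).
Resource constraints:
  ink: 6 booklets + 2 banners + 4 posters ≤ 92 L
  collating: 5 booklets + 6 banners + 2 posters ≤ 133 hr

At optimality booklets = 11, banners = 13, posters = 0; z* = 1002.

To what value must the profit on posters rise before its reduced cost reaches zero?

36

At the optimum: ink uses 92 of 92 (binding); collating uses 133 of 133 (binding).
Dual feasibility on the basic columns requires 6·y_ink + 5·y_collating = 58, 2·y_ink + 6·y_collating = 28.
Solving: y_ink = 8, y_collating = 2.
posters enters the basis when its profit ≥ yᵀa₃ = 8·4 + 2·2 = 36.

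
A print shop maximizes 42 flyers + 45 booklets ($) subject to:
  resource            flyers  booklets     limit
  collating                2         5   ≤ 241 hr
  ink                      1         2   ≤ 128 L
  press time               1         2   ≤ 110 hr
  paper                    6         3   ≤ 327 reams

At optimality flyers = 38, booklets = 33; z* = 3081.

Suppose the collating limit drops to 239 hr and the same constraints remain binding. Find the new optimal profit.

Check each constraint at x*: collating 241/241 (tight); ink 104/128 (slack 24); press time 104/110 (slack 6); paper 327/327 (tight).
Since ink, press time are not tight, their duals are 0.
From A_Bᵀ y = c: 2·y_collating + 6·y_paper = 42; 5·y_collating + 3·y_paper = 45.
Solving: y_collating = 6, y_paper = 5.
Δz = y_collating·Δb = 6 × (-2) = -12, so new z* = 3081 − 12 = 3069.

3069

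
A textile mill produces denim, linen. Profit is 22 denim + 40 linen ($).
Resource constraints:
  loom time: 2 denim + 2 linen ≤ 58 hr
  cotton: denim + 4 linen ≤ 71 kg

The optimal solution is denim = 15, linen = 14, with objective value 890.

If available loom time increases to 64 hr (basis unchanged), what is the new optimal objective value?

938

At the optimum: loom time uses 58 of 58 (binding); cotton uses 71 of 71 (binding).
The binding rows give the dual system: 2·y_loom time + 1·y_cotton = 22 and 2·y_loom time + 4·y_cotton = 40.
This yields shadow prices y_loom time = 8, y_cotton = 6.
Δz = y_loom time·Δb = 8 × (6) = 48, so new z* = 890 + 48 = 938.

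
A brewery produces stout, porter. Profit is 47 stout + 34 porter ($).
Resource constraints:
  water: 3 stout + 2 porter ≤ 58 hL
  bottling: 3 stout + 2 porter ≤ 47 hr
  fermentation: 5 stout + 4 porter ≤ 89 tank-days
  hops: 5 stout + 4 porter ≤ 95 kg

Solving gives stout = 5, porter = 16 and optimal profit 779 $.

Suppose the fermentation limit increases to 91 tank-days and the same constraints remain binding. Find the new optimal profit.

Binding: bottling and fermentation. Non-binding: water (11 unused), hops (6 unused).
By complementary slackness, y = 0 for the non-binding constraints.
From A_Bᵀ y = c: 3·y_bottling + 5·y_fermentation = 47; 2·y_bottling + 4·y_fermentation = 34.
This yields shadow prices y_bottling = 9, y_fermentation = 4.
Δz = y_fermentation·Δb = 4 × (2) = 8, so new z* = 779 + 8 = 787.

787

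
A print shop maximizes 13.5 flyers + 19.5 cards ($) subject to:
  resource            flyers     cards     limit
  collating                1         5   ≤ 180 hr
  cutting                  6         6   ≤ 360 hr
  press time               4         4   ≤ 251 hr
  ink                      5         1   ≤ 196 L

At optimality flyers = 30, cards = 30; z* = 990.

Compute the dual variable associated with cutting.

2

Check each constraint at x*: collating 180/180 (tight); cutting 360/360 (tight); press time 240/251 (slack 11); ink 180/196 (slack 16).
By complementary slackness, y = 0 for the non-binding constraints.
From A_Bᵀ y = c: 1·y_collating + 6·y_cutting = 13.5; 5·y_collating + 6·y_cutting = 19.5.
This yields shadow prices y_collating = 1.5, y_cutting = 2.
Shadow price of cutting = 2.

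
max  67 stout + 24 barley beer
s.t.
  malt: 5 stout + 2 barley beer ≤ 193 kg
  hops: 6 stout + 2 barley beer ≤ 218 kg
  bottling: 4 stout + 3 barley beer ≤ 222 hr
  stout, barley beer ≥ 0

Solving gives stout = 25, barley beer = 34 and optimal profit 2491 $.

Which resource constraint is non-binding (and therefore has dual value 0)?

malt: 193/193 (binding)
hops: 218/218 (binding)
bottling: 202/222 (slack 20)
By complementary slackness, a constraint with positive slack has shadow price 0 → bottling.

bottling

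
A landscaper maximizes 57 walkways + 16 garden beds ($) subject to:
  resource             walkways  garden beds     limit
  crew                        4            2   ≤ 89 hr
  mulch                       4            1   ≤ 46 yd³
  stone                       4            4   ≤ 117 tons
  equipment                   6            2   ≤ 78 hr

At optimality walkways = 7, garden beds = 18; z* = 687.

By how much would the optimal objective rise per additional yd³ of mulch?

Check each constraint at x*: crew 64/89 (slack 25); mulch 46/46 (tight); stone 100/117 (slack 17); equipment 78/78 (tight).
By complementary slackness, y = 0 for the non-binding constraints.
From A_Bᵀ y = c: 4·y_mulch + 6·y_equipment = 57; 1·y_mulch + 2·y_equipment = 16.
This yields shadow prices y_mulch = 9, y_equipment = 3.5.
Shadow price of mulch = 9.

9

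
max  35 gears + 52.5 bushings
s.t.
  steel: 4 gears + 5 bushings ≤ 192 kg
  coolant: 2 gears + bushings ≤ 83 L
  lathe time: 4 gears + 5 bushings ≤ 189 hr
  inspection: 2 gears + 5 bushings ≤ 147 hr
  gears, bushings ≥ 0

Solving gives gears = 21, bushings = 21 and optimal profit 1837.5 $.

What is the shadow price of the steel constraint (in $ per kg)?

0

At the optimum: steel uses 189 of 192 (slack = 3); coolant uses 63 of 83 (slack = 20); lathe time uses 189 of 189 (binding); inspection uses 147 of 147 (binding).
By complementary slackness, y = 0 for the non-binding constraints.
The binding rows give the dual system: 4·y_lathe time + 2·y_inspection = 35 and 5·y_lathe time + 5·y_inspection = 52.5.
This yields shadow prices y_lathe time = 7, y_inspection = 3.5.
Shadow price of steel = 0.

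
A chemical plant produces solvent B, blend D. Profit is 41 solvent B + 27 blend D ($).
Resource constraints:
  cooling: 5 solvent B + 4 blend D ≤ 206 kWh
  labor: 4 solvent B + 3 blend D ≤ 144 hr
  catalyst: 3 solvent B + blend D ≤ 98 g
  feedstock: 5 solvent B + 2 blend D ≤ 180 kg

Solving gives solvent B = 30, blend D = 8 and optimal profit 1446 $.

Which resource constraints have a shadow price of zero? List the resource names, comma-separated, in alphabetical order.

cooling: 182/206 (slack 24)
labor: 144/144 (binding)
catalyst: 98/98 (binding)
feedstock: 166/180 (slack 14)
By complementary slackness, a constraint with positive slack has shadow price 0 → cooling, feedstock.

cooling, feedstock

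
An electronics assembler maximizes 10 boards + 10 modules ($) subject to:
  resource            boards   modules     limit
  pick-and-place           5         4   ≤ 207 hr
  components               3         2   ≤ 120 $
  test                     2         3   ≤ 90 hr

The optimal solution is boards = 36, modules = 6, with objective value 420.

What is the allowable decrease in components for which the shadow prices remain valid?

60

Binding constraints: components, test. The basis is B = [[3,2],[2,3]] with det 5.
Per unit decrease in components, x* moves by d = (-0.6, 0.4).
The basis stays optimal until boards reaches 0; allowable decrease = 60 $.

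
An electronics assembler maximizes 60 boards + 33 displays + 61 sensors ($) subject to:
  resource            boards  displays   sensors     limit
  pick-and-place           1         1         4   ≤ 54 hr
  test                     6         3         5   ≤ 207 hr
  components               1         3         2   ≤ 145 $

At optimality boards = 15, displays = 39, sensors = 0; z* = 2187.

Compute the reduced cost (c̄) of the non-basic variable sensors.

-8

Binding: pick-and-place and test. Non-binding: components (13 unused).
Since components is not tight, its dual is 0.
The binding rows give the dual system: 1·y_pick-and-place + 6·y_test = 60 and 1·y_pick-and-place + 3·y_test = 33.
Solving: y_pick-and-place = 6, y_test = 9.
Reduced cost of sensors: c₃ − yᵀa₃ = 61 − (6·4 + 9·5) = 61 − 69 = -8.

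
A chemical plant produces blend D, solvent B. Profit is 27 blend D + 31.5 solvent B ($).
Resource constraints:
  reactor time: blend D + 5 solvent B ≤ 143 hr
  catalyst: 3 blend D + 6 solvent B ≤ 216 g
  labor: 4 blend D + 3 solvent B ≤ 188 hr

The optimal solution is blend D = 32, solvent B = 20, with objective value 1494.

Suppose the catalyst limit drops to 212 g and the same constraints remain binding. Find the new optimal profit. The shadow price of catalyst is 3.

1482

Δb = -4, so new z* = 1494 + (3)·(-4) = 1494 − 12 = 1482.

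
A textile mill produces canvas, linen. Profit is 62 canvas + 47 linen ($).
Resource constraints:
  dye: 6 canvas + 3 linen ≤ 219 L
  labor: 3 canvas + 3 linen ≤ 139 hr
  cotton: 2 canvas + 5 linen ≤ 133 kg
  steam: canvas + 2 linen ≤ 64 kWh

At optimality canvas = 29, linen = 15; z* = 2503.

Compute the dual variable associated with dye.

9

Binding: dye and cotton. Non-binding: labor (7 unused), steam (5 unused).
Slack constraints have shadow price 0 (complementary slackness).
Dual feasibility on the basic columns requires 6·y_dye + 2·y_cotton = 62, 3·y_dye + 5·y_cotton = 47.
Solving: y_dye = 9, y_cotton = 4.
Shadow price of dye = 9.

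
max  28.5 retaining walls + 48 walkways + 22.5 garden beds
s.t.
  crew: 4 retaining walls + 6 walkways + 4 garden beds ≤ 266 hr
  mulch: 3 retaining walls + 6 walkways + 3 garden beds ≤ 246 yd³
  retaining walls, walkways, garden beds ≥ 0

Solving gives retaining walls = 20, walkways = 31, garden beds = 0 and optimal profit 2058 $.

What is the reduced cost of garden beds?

Check each constraint at x*: crew 266/266 (tight); mulch 246/246 (tight).
From A_Bᵀ y = c: 4·y_crew + 3·y_mulch = 28.5; 6·y_crew + 6·y_mulch = 48.
This yields shadow prices y_crew = 4.5, y_mulch = 3.5.
Reduced cost of garden beds: c₃ − yᵀa₃ = 22.5 − (4.5·4 + 3.5·3) = 22.5 − 28.5 = -6.

-6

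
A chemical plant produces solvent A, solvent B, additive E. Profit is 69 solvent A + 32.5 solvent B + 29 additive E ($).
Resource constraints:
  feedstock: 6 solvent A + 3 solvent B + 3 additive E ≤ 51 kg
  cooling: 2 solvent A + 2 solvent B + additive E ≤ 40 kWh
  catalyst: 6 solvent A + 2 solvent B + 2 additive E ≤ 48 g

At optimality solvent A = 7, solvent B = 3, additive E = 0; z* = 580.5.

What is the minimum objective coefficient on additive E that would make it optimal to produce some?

32.5

Binding: feedstock and catalyst. Non-binding: cooling (20 unused).
Since cooling is not tight, its dual is 0.
The binding rows give the dual system: 6·y_feedstock + 6·y_catalyst = 69 and 3·y_feedstock + 2·y_catalyst = 32.5.
This yields shadow prices y_feedstock = 9.5, y_catalyst = 2.
additive E enters the basis when its profit ≥ yᵀa₃ = 9.5·3 + 2·2 = 32.5.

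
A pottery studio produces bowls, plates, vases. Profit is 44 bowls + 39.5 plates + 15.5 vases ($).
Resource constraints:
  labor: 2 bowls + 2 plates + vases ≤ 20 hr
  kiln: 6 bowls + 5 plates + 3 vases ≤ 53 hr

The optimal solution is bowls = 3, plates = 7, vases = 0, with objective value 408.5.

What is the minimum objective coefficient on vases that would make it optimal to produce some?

Check each constraint at x*: labor 20/20 (tight); kiln 53/53 (tight).
Dual feasibility on the basic columns requires 2·y_labor + 6·y_kiln = 44, 2·y_labor + 5·y_kiln = 39.5.
Solving: y_labor = 8.5, y_kiln = 4.5.
vases enters the basis when its profit ≥ yᵀa₃ = 8.5·1 + 4.5·3 = 22.

22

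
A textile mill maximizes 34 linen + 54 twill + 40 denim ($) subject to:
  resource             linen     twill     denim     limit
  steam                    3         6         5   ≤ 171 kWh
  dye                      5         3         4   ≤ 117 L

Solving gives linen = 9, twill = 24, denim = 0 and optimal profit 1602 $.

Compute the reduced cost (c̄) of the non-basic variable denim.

-8

Both steam and dye are binding at x*.
Dual feasibility on the basic columns requires 3·y_steam + 5·y_dye = 34, 6·y_steam + 3·y_dye = 54.
→ y_steam = 8 and y_dye = 2.
Reduced cost of denim: c₃ − yᵀa₃ = 40 − (8·5 + 2·4) = 40 − 48 = -8.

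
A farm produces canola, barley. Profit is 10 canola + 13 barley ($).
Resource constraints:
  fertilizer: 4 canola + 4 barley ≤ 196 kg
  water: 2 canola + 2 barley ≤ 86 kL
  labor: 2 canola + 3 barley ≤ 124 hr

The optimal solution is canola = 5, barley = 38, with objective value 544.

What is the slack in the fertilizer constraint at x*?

24

fertilizer used = 4·5 + 4·38 = 172; slack = 196 − 172 = 24.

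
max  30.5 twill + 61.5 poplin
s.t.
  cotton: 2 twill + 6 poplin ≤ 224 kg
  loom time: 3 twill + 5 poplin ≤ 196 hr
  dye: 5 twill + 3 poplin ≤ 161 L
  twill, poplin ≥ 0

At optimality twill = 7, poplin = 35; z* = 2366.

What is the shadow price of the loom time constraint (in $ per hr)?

At the optimum: cotton uses 224 of 224 (binding); loom time uses 196 of 196 (binding); dye uses 140 of 161 (slack = 21).
Since dye is not tight, its dual is 0.
The binding rows give the dual system: 2·y_cotton + 3·y_loom time = 30.5 and 6·y_cotton + 5·y_loom time = 61.5.
This yields shadow prices y_cotton = 4, y_loom time = 7.5.
Shadow price of loom time = 7.5.

7.5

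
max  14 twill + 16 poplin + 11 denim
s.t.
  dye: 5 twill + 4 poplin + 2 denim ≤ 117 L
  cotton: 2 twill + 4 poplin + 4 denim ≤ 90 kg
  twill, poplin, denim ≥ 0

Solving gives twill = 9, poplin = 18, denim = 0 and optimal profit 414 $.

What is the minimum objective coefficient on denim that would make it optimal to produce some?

Both dye and cotton are binding at x*.
The binding rows give the dual system: 5·y_dye + 2·y_cotton = 14 and 4·y_dye + 4·y_cotton = 16.
Solving: y_dye = 2, y_cotton = 2.
denim enters the basis when its profit ≥ yᵀa₃ = 2·2 + 2·4 = 12.

12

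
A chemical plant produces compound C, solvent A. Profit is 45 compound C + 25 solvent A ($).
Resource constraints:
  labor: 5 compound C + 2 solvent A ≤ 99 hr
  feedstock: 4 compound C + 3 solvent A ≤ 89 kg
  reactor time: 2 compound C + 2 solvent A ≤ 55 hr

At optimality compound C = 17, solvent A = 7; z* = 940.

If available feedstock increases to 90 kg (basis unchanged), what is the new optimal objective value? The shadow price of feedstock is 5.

Δb = 1, so new z* = 940 + (5)·(1) = 940 + 5 = 945.

945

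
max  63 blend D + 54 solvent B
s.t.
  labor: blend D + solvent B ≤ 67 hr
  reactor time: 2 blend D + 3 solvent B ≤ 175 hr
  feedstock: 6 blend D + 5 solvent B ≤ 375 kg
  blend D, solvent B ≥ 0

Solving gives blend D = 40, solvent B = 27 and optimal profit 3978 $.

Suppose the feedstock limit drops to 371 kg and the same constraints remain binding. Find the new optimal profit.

3942

At the optimum: labor uses 67 of 67 (binding); reactor time uses 161 of 175 (slack = 14); feedstock uses 375 of 375 (binding).
By complementary slackness, y = 0 for the non-binding constraint.
From A_Bᵀ y = c: 1·y_labor + 6·y_feedstock = 63; 1·y_labor + 5·y_feedstock = 54.
Solving: y_labor = 9, y_feedstock = 9.
Δz = y_feedstock·Δb = 9 × (-4) = -36, so new z* = 3978 − 36 = 3942.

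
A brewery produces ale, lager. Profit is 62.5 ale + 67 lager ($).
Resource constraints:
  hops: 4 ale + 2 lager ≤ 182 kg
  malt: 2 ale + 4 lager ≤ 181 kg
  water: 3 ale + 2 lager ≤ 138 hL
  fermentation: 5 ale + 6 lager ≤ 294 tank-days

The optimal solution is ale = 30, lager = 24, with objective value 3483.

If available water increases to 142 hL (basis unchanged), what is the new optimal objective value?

3503

Check each constraint at x*: hops 168/182 (slack 14); malt 156/181 (slack 25); water 138/138 (tight); fermentation 294/294 (tight).
Since hops, malt are not tight, their duals are 0.
The binding rows give the dual system: 3·y_water + 5·y_fermentation = 62.5 and 2·y_water + 6·y_fermentation = 67.
→ y_water = 5 and y_fermentation = 9.5.
Δz = y_water·Δb = 5 × (4) = 20, so new z* = 3483 + 20 = 3503.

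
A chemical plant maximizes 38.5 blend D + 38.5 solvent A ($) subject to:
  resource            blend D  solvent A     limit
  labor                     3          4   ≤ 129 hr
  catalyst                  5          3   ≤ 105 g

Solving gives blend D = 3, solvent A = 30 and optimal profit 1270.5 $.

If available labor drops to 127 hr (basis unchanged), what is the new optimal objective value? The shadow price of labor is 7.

Δb = -2, so new z* = 1270.5 + (7)·(-2) = 1270.5 − 14 = 1256.5.

1256.5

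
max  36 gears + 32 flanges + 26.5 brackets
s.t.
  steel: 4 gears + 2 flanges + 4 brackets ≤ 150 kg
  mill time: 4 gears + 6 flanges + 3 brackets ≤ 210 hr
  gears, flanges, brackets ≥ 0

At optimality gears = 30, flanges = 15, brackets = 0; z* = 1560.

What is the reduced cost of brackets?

Check each constraint at x*: steel 150/150 (tight); mill time 210/210 (tight).
The binding rows give the dual system: 4·y_steel + 4·y_mill time = 36 and 2·y_steel + 6·y_mill time = 32.
Solving: y_steel = 5.5, y_mill time = 3.5.
Reduced cost of brackets: c₃ − yᵀa₃ = 26.5 − (5.5·4 + 3.5·3) = 26.5 − 32.5 = -6.

-6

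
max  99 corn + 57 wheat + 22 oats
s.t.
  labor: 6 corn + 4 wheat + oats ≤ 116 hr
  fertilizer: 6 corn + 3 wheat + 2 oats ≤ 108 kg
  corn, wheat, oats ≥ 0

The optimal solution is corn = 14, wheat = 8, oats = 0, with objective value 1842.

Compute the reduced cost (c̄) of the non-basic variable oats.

-3.5

At the optimum: labor uses 116 of 116 (binding); fertilizer uses 108 of 108 (binding).
From A_Bᵀ y = c: 6·y_labor + 6·y_fertilizer = 99; 4·y_labor + 3·y_fertilizer = 57.
→ y_labor = 7.5 and y_fertilizer = 9.
Reduced cost of oats: c₃ − yᵀa₃ = 22 − (7.5·1 + 9·2) = 22 − 25.5 = -3.5.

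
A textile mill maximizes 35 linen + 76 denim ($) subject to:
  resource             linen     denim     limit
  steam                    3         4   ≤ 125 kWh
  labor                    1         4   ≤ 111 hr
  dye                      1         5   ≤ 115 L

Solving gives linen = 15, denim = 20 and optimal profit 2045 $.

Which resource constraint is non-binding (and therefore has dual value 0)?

steam: 125/125 (binding)
labor: 95/111 (slack 16)
dye: 115/115 (binding)
By complementary slackness, a constraint with positive slack has shadow price 0 → labor.

labor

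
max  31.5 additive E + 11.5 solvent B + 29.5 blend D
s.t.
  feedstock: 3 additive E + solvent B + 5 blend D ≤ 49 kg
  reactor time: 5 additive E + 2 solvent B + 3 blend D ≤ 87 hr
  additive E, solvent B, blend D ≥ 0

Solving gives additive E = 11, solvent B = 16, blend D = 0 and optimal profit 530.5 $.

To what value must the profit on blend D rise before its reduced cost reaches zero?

Both feedstock and reactor time are binding at x*.
Dual feasibility on the basic columns requires 3·y_feedstock + 5·y_reactor time = 31.5, 1·y_feedstock + 2·y_reactor time = 11.5.
This yields shadow prices y_feedstock = 5.5, y_reactor time = 3.
blend D enters the basis when its profit ≥ yᵀa₃ = 5.5·5 + 3·3 = 36.5.

36.5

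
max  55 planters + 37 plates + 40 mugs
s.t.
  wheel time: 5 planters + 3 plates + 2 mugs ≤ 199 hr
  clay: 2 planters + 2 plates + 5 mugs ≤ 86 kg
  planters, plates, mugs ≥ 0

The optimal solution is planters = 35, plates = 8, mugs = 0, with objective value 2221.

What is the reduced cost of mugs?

At the optimum: wheel time uses 199 of 199 (binding); clay uses 86 of 86 (binding).
From A_Bᵀ y = c: 5·y_wheel time + 2·y_clay = 55; 3·y_wheel time + 2·y_clay = 37.
This yields shadow prices y_wheel time = 9, y_clay = 5.
Reduced cost of mugs: c₃ − yᵀa₃ = 40 − (9·2 + 5·5) = 40 − 43 = -3.

-3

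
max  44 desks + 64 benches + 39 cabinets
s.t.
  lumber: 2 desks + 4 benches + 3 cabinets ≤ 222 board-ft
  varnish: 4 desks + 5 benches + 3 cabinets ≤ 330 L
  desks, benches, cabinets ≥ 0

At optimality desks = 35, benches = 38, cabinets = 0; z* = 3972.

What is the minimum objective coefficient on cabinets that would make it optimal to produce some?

Both lumber and varnish are binding at x*.
The binding rows give the dual system: 2·y_lumber + 4·y_varnish = 44 and 4·y_lumber + 5·y_varnish = 64.
→ y_lumber = 6 and y_varnish = 8.
cabinets enters the basis when its profit ≥ yᵀa₃ = 6·3 + 8·3 = 42.

42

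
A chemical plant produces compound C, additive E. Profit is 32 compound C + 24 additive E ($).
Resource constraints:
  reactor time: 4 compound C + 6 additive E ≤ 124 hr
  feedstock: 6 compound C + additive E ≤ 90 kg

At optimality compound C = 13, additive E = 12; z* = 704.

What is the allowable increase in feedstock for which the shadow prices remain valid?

96

Binding constraints: reactor time, feedstock. The basis is B = [[4,6],[6,1]] with det -32.
Per unit increase in feedstock, x* moves by d = (0.1875, -0.125).
The basis stays optimal until additive E reaches 0; allowable increase = 96 kg.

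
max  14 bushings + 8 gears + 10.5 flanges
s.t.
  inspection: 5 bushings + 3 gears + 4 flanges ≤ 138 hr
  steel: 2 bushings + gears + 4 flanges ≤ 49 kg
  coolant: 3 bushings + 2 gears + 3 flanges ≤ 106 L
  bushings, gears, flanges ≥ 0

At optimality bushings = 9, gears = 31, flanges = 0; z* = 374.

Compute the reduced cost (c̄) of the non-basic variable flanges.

At the optimum: inspection uses 138 of 138 (binding); steel uses 49 of 49 (binding); coolant uses 89 of 106 (slack = 17).
By complementary slackness, y = 0 for the non-binding constraint.
From A_Bᵀ y = c: 5·y_inspection + 2·y_steel = 14; 3·y_inspection + 1·y_steel = 8.
Solving: y_inspection = 2, y_steel = 2.
Reduced cost of flanges: c₃ − yᵀa₃ = 10.5 − (2·4 + 2·4) = 10.5 − 16 = -5.5.

-5.5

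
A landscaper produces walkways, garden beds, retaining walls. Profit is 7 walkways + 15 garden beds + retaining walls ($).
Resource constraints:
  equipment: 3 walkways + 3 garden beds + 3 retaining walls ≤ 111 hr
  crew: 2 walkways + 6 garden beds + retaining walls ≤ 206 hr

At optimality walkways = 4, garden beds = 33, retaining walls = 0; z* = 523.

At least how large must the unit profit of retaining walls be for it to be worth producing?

Both equipment and crew are binding at x*.
Dual feasibility on the basic columns requires 3·y_equipment + 2·y_crew = 7, 3·y_equipment + 6·y_crew = 15.
Solving: y_equipment = 1, y_crew = 2.
retaining walls enters the basis when its profit ≥ yᵀa₃ = 1·3 + 2·1 = 5.

5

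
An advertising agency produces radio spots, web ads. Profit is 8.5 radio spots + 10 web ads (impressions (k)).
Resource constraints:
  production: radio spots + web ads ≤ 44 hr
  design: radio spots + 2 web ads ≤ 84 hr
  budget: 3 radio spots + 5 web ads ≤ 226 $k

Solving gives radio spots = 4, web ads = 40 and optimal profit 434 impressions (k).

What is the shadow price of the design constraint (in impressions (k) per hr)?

1.5

Check each constraint at x*: production 44/44 (tight); design 84/84 (tight); budget 212/226 (slack 14).
Since budget is not tight, its dual is 0.
The binding rows give the dual system: 1·y_production + 1·y_design = 8.5 and 1·y_production + 2·y_design = 10.
→ y_production = 7 and y_design = 1.5.
Shadow price of design = 1.5.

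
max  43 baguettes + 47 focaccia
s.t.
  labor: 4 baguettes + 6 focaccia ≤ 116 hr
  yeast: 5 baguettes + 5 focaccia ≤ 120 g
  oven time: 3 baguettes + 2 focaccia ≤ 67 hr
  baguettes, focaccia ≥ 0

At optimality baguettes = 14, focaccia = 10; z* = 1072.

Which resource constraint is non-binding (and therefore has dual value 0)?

labor: 116/116 (binding)
yeast: 120/120 (binding)
oven time: 62/67 (slack 5)
By complementary slackness, a constraint with positive slack has shadow price 0 → oven time.

oven time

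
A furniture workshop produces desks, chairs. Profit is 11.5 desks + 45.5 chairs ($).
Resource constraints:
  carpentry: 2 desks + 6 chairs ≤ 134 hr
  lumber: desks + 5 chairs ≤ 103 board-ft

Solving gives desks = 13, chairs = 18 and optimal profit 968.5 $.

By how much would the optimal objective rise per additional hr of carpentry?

3

Both carpentry and lumber are binding at x*.
Dual feasibility on the basic columns requires 2·y_carpentry + 1·y_lumber = 11.5, 6·y_carpentry + 5·y_lumber = 45.5.
Solving: y_carpentry = 3, y_lumber = 5.5.
Shadow price of carpentry = 3.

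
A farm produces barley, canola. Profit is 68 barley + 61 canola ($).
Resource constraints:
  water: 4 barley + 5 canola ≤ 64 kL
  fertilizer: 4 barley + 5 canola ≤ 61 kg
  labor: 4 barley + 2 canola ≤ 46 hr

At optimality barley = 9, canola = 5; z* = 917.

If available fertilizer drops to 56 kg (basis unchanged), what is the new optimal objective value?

Binding: fertilizer and labor. Non-binding: water (3 unused).
By complementary slackness, y = 0 for the non-binding constraint.
From A_Bᵀ y = c: 4·y_fertilizer + 4·y_labor = 68; 5·y_fertilizer + 2·y_labor = 61.
This yields shadow prices y_fertilizer = 9, y_labor = 8.
Δz = y_fertilizer·Δb = 9 × (-5) = -45, so new z* = 917 − 45 = 872.

872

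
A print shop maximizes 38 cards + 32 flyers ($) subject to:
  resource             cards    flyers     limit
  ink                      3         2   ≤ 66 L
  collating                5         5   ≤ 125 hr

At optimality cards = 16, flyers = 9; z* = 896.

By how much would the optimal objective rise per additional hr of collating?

4

Check each constraint at x*: ink 66/66 (tight); collating 125/125 (tight).
From A_Bᵀ y = c: 3·y_ink + 5·y_collating = 38; 2·y_ink + 5·y_collating = 32.
This yields shadow prices y_ink = 6, y_collating = 4.
Shadow price of collating = 4.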